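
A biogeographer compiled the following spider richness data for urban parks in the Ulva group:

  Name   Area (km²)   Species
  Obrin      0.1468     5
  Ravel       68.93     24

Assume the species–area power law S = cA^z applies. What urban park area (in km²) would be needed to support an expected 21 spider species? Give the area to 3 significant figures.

40.8 km²

z = ln(24/5) / ln(68.93/0.1468) = 1.5686 / 6.1518 = 0.2550
c = 5 / 0.1468^0.2550 = 5 / 0.6131 = 8.155
A = (21/8.155)^(1/0.2550) ⇒ ln A = ln(2.575)/0.2550 = 3.7094
A = e^3.7094 ≈ 40.83 km²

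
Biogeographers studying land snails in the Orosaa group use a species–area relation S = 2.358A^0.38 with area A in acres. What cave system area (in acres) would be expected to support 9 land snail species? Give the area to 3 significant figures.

33.9 acres

9 = 2.358 × A^0.38  ⇒  A^0.38 = 9/2.358 = 3.817
ln A = ln(3.817) / 0.38 = 1.3394 / 0.38 = 3.5248
A = e^3.5248 ≈ 33.95 acres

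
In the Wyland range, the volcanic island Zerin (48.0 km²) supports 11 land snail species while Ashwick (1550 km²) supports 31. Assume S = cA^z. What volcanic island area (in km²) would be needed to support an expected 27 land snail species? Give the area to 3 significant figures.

975 km²

z = ln(31/11) / ln(1550/48) = 1.0361 / 3.4748 = 0.2982
c = 11 / 48^0.2982 = 11 / 3.172 = 3.468
A = (27/3.468)^(1/0.2982) ⇒ ln A = ln(7.785)/0.2982 = 6.8827
A = e^6.8827 ≈ 975.2 km²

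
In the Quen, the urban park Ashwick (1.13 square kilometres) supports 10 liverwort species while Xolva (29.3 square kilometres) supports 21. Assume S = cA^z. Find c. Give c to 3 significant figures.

9.73

z = ln(S₂/S₁) / ln(A₂/A₁) = ln(21/10) / ln(29.3/1.13) = 0.7419 / 3.2554 = 0.2279
c = S₁ / A₁^z = 10 / 1.13^0.2279 = 10 / 1.028 = 9.725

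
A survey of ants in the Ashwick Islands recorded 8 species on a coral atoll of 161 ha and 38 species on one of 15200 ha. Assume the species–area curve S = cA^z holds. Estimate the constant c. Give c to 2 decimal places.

1.40

z = ln(S₂/S₁) / ln(A₂/A₁) = ln(38/8) / ln(15200/161) = 1.5581 / 4.5476 = 0.3426
c = S₁ / A₁^z = 8 / 161^0.3426 = 8 / 5.703 = 1.403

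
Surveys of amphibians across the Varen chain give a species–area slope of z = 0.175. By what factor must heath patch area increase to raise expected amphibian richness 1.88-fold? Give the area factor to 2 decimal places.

36.87

(A₂/A₁)^0.175 = 1.88, so A₂/A₁ = 1.88^(1/0.175) = 1.88^5.714
ln(A₂/A₁) = ln 1.88 / 0.175 = 0.6313 / 0.175 = 3.6073
A₂/A₁ = e^3.6073 ≈ 36.87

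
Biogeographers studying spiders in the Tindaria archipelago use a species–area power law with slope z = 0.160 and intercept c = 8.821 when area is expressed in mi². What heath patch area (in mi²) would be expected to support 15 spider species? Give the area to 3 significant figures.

15 = 8.821 × A^0.16  ⇒  A^0.16 = 15/8.821 = 1.7
ln A = ln(1.7) / 0.16 = 0.5309 / 0.16 = 3.3182
A = e^3.3182 ≈ 27.61 mi²

27.6 mi²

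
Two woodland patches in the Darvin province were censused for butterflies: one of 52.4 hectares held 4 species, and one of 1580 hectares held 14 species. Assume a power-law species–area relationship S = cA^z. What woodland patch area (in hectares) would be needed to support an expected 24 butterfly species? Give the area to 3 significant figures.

6840 hectares

z = ln(14/4) / ln(1580/52.4) = 1.2528 / 3.4063 = 0.3678
c = 4 / 52.4^0.3678 = 4 / 4.289 = 0.9327
A = (24/0.9327)^(1/0.3678) ⇒ ln A = ln(25.73)/0.3678 = 8.8307
A = e^8.8307 ≈ 6841 hectares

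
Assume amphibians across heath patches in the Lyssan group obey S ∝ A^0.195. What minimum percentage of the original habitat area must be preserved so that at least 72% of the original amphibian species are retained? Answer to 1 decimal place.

Need (A_new/A_old)^0.195 = 0.72, so A_new/A_old = 0.72^(1/0.195) = 0.72^5.128
ln(A_new/A_old) = ln 0.72 / 0.195 = -0.3285 / 0.195 = -1.6846
A_new/A_old = e^-1.6846 ≈ 0.1855

18.6%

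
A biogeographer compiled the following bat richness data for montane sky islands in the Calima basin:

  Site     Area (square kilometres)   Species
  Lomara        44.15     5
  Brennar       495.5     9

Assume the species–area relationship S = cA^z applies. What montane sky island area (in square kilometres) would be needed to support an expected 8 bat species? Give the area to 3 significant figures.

305 square kilometres

z = ln(9/5) / ln(495.5/44.15) = 0.5878 / 2.4180 = 0.2431
c = 5 / 44.15^0.2431 = 5 / 2.511 = 1.991
A = (8/1.991)^(1/0.2431) ⇒ ln A = ln(4.018)/0.2431 = 5.7210
A = e^5.7210 ≈ 305.2 square kilometres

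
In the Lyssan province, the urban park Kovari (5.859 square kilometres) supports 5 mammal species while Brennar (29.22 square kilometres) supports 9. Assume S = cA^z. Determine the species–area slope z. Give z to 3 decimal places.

0.366

Taking logs: ln S = ln c + z ln A, so z = (ln S₂ − ln S₁)/(ln A₂ − ln A₁).
z = ln(9/5) / ln(29.22/5.859) = ln(1.8) / ln(4.987) = 0.5878 / 1.6069 = 0.3658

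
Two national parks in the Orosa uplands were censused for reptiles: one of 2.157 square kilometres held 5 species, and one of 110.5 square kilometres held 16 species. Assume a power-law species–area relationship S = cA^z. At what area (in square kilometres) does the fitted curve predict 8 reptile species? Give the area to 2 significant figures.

z = ln(16/5) / ln(110.5/2.157) = 1.1632 / 3.9363 = 0.2955
c = 5 / 2.157^0.2955 = 5 / 1.255 = 3.984
A = (8/3.984)^(1/0.2955) ⇒ ln A = ln(2.008)/0.2955 = 2.3593
A = e^2.3593 ≈ 10.58 square kilometres

11 square kilometres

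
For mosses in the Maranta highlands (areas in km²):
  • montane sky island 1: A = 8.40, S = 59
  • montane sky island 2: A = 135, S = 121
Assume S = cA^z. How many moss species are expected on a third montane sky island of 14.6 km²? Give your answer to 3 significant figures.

z = ln(121/59) / ln(135/8.4) = 0.7183 / 2.7770 = 0.2586
c = 59 / 8.4^0.2586 = 59 / 1.734 = 34.02
S₃ = 34.02 × 14.6^0.2586 = 34.02 × 2.001 ≈ 68.07

68.1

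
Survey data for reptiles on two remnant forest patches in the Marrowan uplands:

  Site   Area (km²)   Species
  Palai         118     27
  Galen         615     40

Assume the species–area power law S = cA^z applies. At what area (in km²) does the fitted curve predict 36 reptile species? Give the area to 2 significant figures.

400 km²

z = ln(40/27) / ln(615/118) = 0.3930 / 1.6509 = 0.2381
c = 27 / 118^0.2381 = 27 / 3.114 = 8.672
A = (36/8.672)^(1/0.2381) ⇒ ln A = ln(4.151)/0.2381 = 5.9791
A = e^5.9791 ≈ 395.1 km²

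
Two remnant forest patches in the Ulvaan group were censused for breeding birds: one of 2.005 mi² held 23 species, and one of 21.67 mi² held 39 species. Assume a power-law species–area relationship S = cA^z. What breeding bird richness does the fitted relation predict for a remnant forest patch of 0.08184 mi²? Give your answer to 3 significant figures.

z = ln(39/23) / ln(21.67/2.005) = 0.5281 / 2.3803 = 0.2219
c = 23 / 2.005^0.2219 = 23 / 1.167 = 19.71
S₃ = 19.71 × 0.08184^0.2219 = 19.71 × 0.5739 ≈ 11.31

11.3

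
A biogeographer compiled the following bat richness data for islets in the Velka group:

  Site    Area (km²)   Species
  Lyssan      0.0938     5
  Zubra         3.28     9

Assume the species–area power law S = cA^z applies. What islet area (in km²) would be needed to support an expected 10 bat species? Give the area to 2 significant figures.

z = ln(9/5) / ln(3.28/0.0938) = 0.5878 / 3.5544 = 0.1654
c = 5 / 0.0938^0.1654 = 5 / 0.6761 = 7.395
A = (10/7.395)^(1/0.1654) ⇒ ln A = ln(1.352)/0.1654 = 1.8250
A = e^1.8250 ≈ 6.203 km²

6.2 km²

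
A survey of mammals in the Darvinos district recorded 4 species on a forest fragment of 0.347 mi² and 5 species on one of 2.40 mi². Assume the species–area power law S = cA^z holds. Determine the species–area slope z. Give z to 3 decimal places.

Taking logs: ln S = ln c + z ln A, so z = (ln S₂ − ln S₁)/(ln A₂ − ln A₁).
z = ln(5/4) / ln(2.4/0.347) = ln(1.25) / ln(6.916) = 0.2231 / 1.9339 = 0.1154

0.115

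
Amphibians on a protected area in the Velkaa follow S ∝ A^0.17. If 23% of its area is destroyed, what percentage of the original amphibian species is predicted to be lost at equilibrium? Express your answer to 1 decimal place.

S_new/S_old = (A_new/A_old)^z = 0.77^0.17
= exp(0.17 × ln 0.77) = exp(0.17 × -0.2614) = exp(-0.0444) ≈ 0.9565
Fraction lost = 1 − 0.9565 = 0.04346

4.3%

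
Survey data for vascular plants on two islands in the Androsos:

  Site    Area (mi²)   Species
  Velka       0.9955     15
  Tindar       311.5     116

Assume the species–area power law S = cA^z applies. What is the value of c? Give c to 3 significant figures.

z = ln(S₂/S₁) / ln(A₂/A₁) = ln(116/15) / ln(311.5/0.9955) = 2.0455 / 5.7459 = 0.3560
c = S₁ / A₁^z = 15 / 0.9955^0.3560 = 15 / 0.9984 = 15.02

15.0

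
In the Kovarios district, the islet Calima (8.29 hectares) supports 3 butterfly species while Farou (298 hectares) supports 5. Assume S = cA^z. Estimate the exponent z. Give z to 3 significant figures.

Taking logs: ln S = ln c + z ln A, so z = (ln S₂ − ln S₁)/(ln A₂ − ln A₁).
z = ln(5/3) / ln(298/8.29) = ln(1.667) / ln(35.95) = 0.5108 / 3.5820 = 0.1426

0.143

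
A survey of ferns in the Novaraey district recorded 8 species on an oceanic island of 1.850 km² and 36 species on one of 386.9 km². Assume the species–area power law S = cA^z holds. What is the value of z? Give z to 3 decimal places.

0.282

Taking logs: ln S = ln c + z ln A, so z = (ln S₂ − ln S₁)/(ln A₂ − ln A₁).
z = ln(36/8) / ln(386.9/1.85) = ln(4.5) / ln(209.1) = 1.5041 / 5.3430 = 0.2815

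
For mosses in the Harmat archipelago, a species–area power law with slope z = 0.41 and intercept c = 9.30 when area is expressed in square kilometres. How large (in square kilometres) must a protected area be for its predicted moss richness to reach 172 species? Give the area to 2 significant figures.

1200 square kilometres

172 = 9.3 × A^0.41  ⇒  A^0.41 = 172/9.3 = 18.49
ln A = ln(18.49) / 0.41 = 2.9175 / 0.41 = 7.1158
A = e^7.1158 ≈ 1231 square kilometres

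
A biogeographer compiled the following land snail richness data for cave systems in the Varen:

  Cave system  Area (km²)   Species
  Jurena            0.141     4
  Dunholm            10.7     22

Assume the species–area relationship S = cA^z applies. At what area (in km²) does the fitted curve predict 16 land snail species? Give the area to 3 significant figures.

4.77 km²

z = ln(22/4) / ln(10.7/0.141) = 1.7047 / 4.3292 = 0.3938
c = 4 / 0.141^0.3938 = 4 / 0.4624 = 8.651
A = (16/8.651)^(1/0.3938) ⇒ ln A = ln(1.849)/0.3938 = 1.5615
A = e^1.5615 ≈ 4.766 km²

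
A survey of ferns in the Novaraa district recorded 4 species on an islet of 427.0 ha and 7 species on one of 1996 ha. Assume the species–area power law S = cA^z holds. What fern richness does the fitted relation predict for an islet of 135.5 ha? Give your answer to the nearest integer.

z = ln(7/4) / ln(1996/427) = 0.5596 / 1.5421 = 0.3629
c = 4 / 427^0.3629 = 4 / 9.006 = 0.4441
S₃ = 0.4441 × 135.5^0.3629 = 0.4441 × 5.938 ≈ 2.637

3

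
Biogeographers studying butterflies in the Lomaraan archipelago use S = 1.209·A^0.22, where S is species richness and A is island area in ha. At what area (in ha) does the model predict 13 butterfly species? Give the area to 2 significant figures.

49000 ha

13 = 1.209 × A^0.22  ⇒  A^0.22 = 13/1.209 = 10.75
ln A = ln(10.75) / 0.22 = 2.3752 / 0.22 = 10.7962
A = e^10.7962 ≈ 48833 ha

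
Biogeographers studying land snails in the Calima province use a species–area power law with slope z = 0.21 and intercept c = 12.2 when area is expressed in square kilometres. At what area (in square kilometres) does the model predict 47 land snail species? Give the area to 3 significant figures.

47 = 12.2 × A^0.21  ⇒  A^0.21 = 47/12.2 = 3.852
ln A = ln(3.852) / 0.21 = 1.3487 / 0.21 = 6.4224
A = e^6.4224 ≈ 615.5 square kilometres

616 square kilometres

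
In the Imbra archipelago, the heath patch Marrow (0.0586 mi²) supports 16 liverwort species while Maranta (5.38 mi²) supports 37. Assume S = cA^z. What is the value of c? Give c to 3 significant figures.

z = ln(S₂/S₁) / ln(A₂/A₁) = ln(37/16) / ln(5.38/0.0586) = 0.8383 / 4.5197 = 0.1855
c = S₁ / A₁^z = 16 / 0.0586^0.1855 = 16 / 0.5908 = 27.08

27.1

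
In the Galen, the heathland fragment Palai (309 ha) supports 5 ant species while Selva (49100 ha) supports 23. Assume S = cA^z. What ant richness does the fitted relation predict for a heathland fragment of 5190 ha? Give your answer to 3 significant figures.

11.7

z = ln(23/5) / ln(49100/309) = 1.5261 / 5.0683 = 0.3011
c = 5 / 309^0.3011 = 5 / 5.62 = 0.8897
S₃ = 0.8897 × 5190^0.3011 = 0.8897 × 13.14 ≈ 11.69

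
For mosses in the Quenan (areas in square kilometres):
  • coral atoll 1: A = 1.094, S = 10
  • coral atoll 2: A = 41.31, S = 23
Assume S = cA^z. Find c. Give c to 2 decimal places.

9.80

z = ln(S₂/S₁) / ln(A₂/A₁) = ln(23/10) / ln(41.31/1.094) = 0.8329 / 3.6313 = 0.2294
c = S₁ / A₁^z = 10 / 1.094^0.2294 = 10 / 1.021 = 9.796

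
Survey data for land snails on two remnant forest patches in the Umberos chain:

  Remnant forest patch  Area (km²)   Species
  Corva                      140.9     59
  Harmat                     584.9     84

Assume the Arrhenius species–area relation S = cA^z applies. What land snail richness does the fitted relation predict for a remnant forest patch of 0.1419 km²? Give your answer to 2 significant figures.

11

z = ln(84/59) / ln(584.9/140.9) = 0.3533 / 1.4234 = 0.2482
c = 59 / 140.9^0.2482 = 59 / 3.415 = 17.28
S₃ = 17.28 × 0.1419^0.2482 = 17.28 × 0.6159 ≈ 10.64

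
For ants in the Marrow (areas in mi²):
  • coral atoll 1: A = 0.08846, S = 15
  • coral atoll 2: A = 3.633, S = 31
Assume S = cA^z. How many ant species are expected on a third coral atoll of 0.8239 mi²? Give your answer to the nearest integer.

23

z = ln(31/15) / ln(3.633/0.08846) = 0.7259 / 3.7153 = 0.1954
c = 15 / 0.08846^0.1954 = 15 / 0.6226 = 24.09
S₃ = 24.09 × 0.8239^0.1954 = 24.09 × 0.9629 ≈ 23.2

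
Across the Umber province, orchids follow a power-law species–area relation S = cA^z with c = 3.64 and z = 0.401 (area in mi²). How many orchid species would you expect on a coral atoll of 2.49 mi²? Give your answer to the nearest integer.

5 species

S = 3.64 × 2.49^0.401 = 3.64 × 1.442 ≈ 5.248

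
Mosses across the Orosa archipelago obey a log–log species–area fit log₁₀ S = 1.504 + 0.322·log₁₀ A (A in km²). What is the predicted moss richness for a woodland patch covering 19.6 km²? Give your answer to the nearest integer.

83

S = 31.92 × 19.6^0.322 = 31.92 × 2.607 ≈ 83.2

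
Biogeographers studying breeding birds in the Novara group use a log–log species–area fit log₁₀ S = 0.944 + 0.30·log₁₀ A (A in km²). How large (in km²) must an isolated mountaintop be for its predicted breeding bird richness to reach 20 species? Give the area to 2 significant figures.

20 = 8.79 × A^0.3  ⇒  A^0.3 = 20/8.79 = 2.275
ln A = ln(2.275) / 0.3 = 0.8221 / 0.3 = 2.7403
A = e^2.7403 ≈ 15.49 km²

15 km²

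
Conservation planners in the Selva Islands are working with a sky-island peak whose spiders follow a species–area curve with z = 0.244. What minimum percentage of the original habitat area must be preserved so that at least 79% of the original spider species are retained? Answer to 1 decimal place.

38.1%

Need (A_new/A_old)^0.244 = 0.79, so A_new/A_old = 0.79^(1/0.244) = 0.79^4.098
ln(A_new/A_old) = ln 0.79 / 0.244 = -0.2357 / 0.244 = -0.9661
A_new/A_old = e^-0.9661 ≈ 0.3806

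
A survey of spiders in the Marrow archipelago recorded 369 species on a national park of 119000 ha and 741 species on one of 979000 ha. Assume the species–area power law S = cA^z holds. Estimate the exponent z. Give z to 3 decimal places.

0.331

Taking logs: ln S = ln c + z ln A, so z = (ln S₂ − ln S₁)/(ln A₂ − ln A₁).
z = ln(741/369) / ln(979000/119000) = ln(2.008) / ln(8.227) = 0.6972 / 2.1074 = 0.3308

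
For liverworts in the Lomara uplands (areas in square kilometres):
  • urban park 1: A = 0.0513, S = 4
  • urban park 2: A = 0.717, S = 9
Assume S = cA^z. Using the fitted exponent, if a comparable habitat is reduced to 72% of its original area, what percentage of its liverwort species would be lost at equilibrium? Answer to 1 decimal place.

z = ln(9/4) / ln(0.717/0.0513) = 0.8109 / 2.6374 = 0.3075
S_new/S_old = (A_new/A_old)^z = 0.72^0.3075 = exp(0.3075 × -0.3285) = 0.9039
Fraction lost = 1 − 0.9039 = 0.09607

9.6%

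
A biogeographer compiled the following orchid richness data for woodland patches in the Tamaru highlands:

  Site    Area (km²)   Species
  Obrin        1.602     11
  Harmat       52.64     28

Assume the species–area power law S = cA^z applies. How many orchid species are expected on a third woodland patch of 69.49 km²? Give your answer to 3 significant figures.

z = ln(28/11) / ln(52.64/1.602) = 0.9343 / 3.4922 = 0.2675
c = 11 / 1.602^0.2675 = 11 / 1.134 = 9.697
S₃ = 9.697 × 69.49^0.2675 = 9.697 × 3.11 ≈ 30.16

30.2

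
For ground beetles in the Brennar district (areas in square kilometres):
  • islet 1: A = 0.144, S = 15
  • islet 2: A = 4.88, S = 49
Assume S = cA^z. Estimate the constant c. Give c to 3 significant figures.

28.8

z = ln(S₂/S₁) / ln(A₂/A₁) = ln(49/15) / ln(4.88/0.144) = 1.1838 / 3.5231 = 0.3360
c = S₁ / A₁^z = 15 / 0.144^0.3360 = 15 / 0.5214 = 28.77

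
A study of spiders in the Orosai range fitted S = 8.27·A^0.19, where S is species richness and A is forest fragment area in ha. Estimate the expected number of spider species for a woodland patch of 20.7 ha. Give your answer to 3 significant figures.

14.7

S = 8.27 × 20.7^0.19 = 8.27 × 1.778 ≈ 14.71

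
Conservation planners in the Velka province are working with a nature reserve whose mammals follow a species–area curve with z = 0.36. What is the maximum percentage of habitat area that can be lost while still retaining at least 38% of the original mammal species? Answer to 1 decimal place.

93.2%

Need (A_new/A_old)^0.36 = 0.38, so A_new/A_old = 0.38^(1/0.36) = 0.38^2.778
ln(A_new/A_old) = ln 0.38 / 0.36 = -0.9676 / 0.36 = -2.6877
A_new/A_old = e^-2.6877 ≈ 0.06803
Fraction that can be lost = 1 − 0.06803 = 0.932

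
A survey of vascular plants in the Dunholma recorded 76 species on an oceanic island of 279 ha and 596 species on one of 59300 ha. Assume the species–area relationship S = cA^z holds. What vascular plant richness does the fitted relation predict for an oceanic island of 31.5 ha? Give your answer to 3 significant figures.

32.9

z = ln(596/76) / ln(59300/279) = 2.0595 / 5.3592 = 0.3843
c = 76 / 279^0.3843 = 76 / 8.706 = 8.729
S₃ = 8.729 × 31.5^0.3843 = 8.729 × 3.765 ≈ 32.87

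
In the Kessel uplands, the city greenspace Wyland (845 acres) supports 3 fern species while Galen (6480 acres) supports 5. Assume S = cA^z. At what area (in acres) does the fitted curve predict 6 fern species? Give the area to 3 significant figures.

z = ln(5/3) / ln(6480/845) = 0.5108 / 2.0371 = 0.2508
c = 3 / 845^0.2508 = 3 / 5.419 = 0.5536
A = (6/0.5536)^(1/0.2508) ⇒ ln A = ln(10.84)/0.2508 = 9.5036
A = e^9.5036 ≈ 13407 acres

13400 acres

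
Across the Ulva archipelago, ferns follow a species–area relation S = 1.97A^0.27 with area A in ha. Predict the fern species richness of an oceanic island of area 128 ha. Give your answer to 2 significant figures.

S = 1.97 × 128^0.27
ln S = ln 1.97 + 0.27 × ln 128 = 0.6780 + 0.27 × 4.8520 = 1.9881
S = e^1.9881 ≈ 7.302

7.3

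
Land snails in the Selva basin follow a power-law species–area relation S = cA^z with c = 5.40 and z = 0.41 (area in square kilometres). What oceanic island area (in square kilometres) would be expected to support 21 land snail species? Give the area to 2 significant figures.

21 = 5.4 × A^0.41  ⇒  A^0.41 = 21/5.4 = 3.889
ln A = ln(3.889) / 0.41 = 1.3581 / 0.41 = 3.3125
A = e^3.3125 ≈ 27.45 square kilometres

27 square kilometres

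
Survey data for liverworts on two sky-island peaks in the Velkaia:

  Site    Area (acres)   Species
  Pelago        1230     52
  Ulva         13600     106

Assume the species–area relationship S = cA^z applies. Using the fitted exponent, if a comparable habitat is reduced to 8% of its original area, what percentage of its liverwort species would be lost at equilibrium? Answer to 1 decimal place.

z = ln(106/52) / ln(13600/1230) = 0.7122 / 2.4031 = 0.2964
S_new/S_old = (A_new/A_old)^z = 0.08^0.2964 = exp(0.2964 × -2.5257) = 0.4731
Fraction lost = 1 − 0.4731 = 0.5269

52.7%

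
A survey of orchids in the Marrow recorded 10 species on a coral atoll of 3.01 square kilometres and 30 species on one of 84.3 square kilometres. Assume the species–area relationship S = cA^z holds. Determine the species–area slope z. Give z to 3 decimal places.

Taking logs: ln S = ln c + z ln A, so z = (ln S₂ − ln S₁)/(ln A₂ − ln A₁).
z = ln(30/10) / ln(84.3/3.01) = ln(3) / ln(28.01) = 1.0986 / 3.3324 = 0.3297

0.330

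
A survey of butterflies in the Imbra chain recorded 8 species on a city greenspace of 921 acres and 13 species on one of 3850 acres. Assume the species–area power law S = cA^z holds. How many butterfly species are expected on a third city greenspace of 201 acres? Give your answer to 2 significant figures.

4.8

z = ln(13/8) / ln(3850/921) = 0.4855 / 1.4304 = 0.3394
c = 8 / 921^0.3394 = 8 / 10.14 = 0.7887
S₃ = 0.7887 × 201^0.3394 = 0.7887 × 6.05 ≈ 4.772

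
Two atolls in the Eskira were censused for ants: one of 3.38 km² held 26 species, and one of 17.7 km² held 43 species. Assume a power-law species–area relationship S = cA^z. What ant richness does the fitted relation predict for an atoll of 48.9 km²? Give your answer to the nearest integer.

z = ln(43/26) / ln(17.7/3.38) = 0.5031 / 1.6557 = 0.3039
c = 26 / 3.38^0.3039 = 26 / 1.448 = 17.96
S₃ = 17.96 × 48.9^0.3039 = 17.96 × 3.261 ≈ 58.56

59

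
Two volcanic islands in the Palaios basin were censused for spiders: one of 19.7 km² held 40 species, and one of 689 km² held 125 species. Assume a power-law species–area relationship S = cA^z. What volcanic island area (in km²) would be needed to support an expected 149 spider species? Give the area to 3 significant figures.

1190 km²

z = ln(125/40) / ln(689/19.7) = 1.1394 / 3.5546 = 0.3205
c = 40 / 19.7^0.3205 = 40 / 2.6 = 15.39
A = (149/15.39)^(1/0.3205) ⇒ ln A = ln(9.684)/0.3205 = 7.0832
A = e^7.0832 ≈ 1192 km²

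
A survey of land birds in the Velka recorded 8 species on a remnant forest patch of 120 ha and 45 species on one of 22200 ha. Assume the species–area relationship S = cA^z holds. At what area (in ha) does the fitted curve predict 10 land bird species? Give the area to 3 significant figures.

236 ha

z = ln(45/8) / ln(22200/120) = 1.7272 / 5.2204 = 0.3309
c = 8 / 120^0.3309 = 8 / 4.874 = 1.641
A = (10/1.641)^(1/0.3309) ⇒ ln A = ln(6.093)/0.3309 = 5.4619
A = e^5.4619 ≈ 235.5 ha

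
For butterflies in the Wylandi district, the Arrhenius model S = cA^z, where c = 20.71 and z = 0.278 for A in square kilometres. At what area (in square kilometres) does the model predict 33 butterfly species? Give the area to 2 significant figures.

33 = 20.71 × A^0.278  ⇒  A^0.278 = 33/20.71 = 1.593
ln A = ln(1.593) / 0.278 = 0.4659 / 0.278 = 1.6759
A = e^1.6759 ≈ 5.343 square kilometres

5.3 square kilometres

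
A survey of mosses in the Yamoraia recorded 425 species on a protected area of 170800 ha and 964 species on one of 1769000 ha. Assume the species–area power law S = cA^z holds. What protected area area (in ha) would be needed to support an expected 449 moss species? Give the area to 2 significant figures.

200000 ha

z = ln(964/425) / ln(1769000/170800) = 0.8190 / 2.3377 = 0.3503
c = 425 / 170800^0.3503 = 425 / 68.11 = 6.24
A = (449/6.24)^(1/0.3503) ⇒ ln A = ln(71.95)/0.3503 = 12.2050
A = e^12.2050 ≈ 199795 ha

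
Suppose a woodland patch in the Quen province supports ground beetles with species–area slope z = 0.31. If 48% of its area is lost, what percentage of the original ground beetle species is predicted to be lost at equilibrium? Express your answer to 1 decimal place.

18.3%

S_new/S_old = (A_new/A_old)^z = 0.52^0.31
= exp(0.31 × ln 0.52) = exp(0.31 × -0.6539) = exp(-0.2027) ≈ 0.8165
Fraction lost = 1 − 0.8165 = 0.1835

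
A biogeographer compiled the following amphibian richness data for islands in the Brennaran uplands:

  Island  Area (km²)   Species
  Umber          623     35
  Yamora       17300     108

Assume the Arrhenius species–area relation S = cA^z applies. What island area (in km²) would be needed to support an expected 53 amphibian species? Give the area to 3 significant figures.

z = ln(108/35) / ln(17300/623) = 1.1268 / 3.3239 = 0.3390
c = 35 / 623^0.3390 = 35 / 8.858 = 3.951
A = (53/3.951)^(1/0.3390) ⇒ ln A = ln(13.41)/0.3390 = 7.6586
A = e^7.6586 ≈ 2119 km²

2120 km²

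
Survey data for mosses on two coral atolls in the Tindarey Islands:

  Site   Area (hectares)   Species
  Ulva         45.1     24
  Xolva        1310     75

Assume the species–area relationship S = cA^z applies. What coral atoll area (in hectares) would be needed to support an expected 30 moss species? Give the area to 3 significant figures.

87.2 hectares

z = ln(75/24) / ln(1310/45.1) = 1.1394 / 3.3689 = 0.3382
c = 24 / 45.1^0.3382 = 24 / 3.626 = 6.618
A = (30/6.618)^(1/0.3382) ⇒ ln A = ln(4.533)/0.3382 = 4.4686
A = e^4.4686 ≈ 87.24 hectares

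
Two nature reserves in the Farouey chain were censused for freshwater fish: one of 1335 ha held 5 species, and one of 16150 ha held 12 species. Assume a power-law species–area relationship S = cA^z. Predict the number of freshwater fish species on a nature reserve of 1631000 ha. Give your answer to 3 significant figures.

z = ln(12/5) / ln(16150/1335) = 0.8755 / 2.4930 = 0.3512
c = 5 / 1335^0.3512 = 5 / 12.52 = 0.3994
S₃ = 0.3994 × 1631000^0.3512 = 0.3994 × 151.9 ≈ 60.68

60.7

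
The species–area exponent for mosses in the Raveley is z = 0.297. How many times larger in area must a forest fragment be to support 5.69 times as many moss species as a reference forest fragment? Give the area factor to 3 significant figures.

349

(A₂/A₁)^0.297 = 5.69, so A₂/A₁ = 5.69^(1/0.297) = 5.69^3.367
ln(A₂/A₁) = ln 5.69 / 0.297 = 1.7387 / 0.297 = 5.8542
A₂/A₁ = e^5.8542 ≈ 348.7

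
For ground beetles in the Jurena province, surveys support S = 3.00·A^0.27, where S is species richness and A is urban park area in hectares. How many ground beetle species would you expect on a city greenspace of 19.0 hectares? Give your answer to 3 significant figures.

6.64

S = 3 × 19^0.27
ln S = ln 3 + 0.27 × ln 19 = 1.0986 + 0.27 × 2.9444 = 1.8936
S = e^1.8936 ≈ 6.643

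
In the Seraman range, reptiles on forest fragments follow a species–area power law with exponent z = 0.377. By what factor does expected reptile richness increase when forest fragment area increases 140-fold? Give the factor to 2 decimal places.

6.44

S₂/S₁ = (A₂/A₁)^z = 140^0.377
ln(S₂/S₁) = 0.377 × ln 140 = 0.377 × 4.9416 = 1.8630
S₂/S₁ = e^1.8630 ≈ 6.443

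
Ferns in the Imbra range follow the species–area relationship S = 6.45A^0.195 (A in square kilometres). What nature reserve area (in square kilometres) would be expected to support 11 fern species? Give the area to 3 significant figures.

15.4 square kilometres

11 = 6.45 × A^0.195  ⇒  A^0.195 = 11/6.45 = 1.705
ln A = ln(1.705) / 0.195 = 0.5338 / 0.195 = 2.7375
A = e^2.7375 ≈ 15.45 square kilometres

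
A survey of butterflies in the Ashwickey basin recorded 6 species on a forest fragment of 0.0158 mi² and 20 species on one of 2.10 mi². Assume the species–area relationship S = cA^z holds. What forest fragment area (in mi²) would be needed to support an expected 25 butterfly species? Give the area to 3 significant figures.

z = ln(20/6) / ln(2.1/0.0158) = 1.2040 / 4.8897 = 0.2462
c = 6 / 0.0158^0.2462 = 6 / 0.3601 = 16.66
A = (25/16.66)^(1/0.2462) ⇒ ln A = ln(1.501)/0.2462 = 1.6482
A = e^1.6482 ≈ 5.198 mi²

5.20 mi²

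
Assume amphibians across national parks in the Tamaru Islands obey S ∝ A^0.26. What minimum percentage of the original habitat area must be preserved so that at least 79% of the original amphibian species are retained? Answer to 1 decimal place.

40.4%

Need (A_new/A_old)^0.26 = 0.79, so A_new/A_old = 0.79^(1/0.26) = 0.79^3.846
ln(A_new/A_old) = ln 0.79 / 0.26 = -0.2357 / 0.26 = -0.9066
A_new/A_old = e^-0.9066 ≈ 0.4039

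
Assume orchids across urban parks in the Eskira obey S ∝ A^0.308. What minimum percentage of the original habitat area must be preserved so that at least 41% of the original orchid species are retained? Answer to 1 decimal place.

5.5%

Need (A_new/A_old)^0.308 = 0.41, so A_new/A_old = 0.41^(1/0.308) = 0.41^3.247
ln(A_new/A_old) = ln 0.41 / 0.308 = -0.8916 / 0.308 = -2.8948
A_new/A_old = e^-2.8948 ≈ 0.05531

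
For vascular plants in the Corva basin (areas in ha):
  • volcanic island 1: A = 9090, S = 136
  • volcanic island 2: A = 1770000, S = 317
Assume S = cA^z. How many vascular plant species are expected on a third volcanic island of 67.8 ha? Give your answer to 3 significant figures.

z = ln(317/136) / ln(1770000/9090) = 0.8462 / 5.2716 = 0.1605
c = 136 / 9090^0.1605 = 136 / 4.32 = 31.48
S₃ = 31.48 × 67.8^0.1605 = 31.48 × 1.968 ≈ 61.95

61.9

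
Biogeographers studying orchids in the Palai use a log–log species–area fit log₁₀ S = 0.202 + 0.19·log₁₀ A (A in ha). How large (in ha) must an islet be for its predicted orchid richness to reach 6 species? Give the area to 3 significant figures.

6 = 1.592 × A^0.19  ⇒  A^0.19 = 6/1.592 = 3.768
ln A = ln(3.768) / 0.19 = 1.3266 / 0.19 = 6.9823
A = e^6.9823 ≈ 1077 ha

1080 ha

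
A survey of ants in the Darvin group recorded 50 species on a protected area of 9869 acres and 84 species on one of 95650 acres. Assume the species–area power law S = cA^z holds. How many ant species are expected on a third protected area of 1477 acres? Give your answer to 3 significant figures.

32.4

z = ln(84/50) / ln(95650/9869) = 0.5188 / 2.2713 = 0.2284
c = 50 / 9869^0.2284 = 50 / 8.172 = 6.118
S₃ = 6.118 × 1477^0.2284 = 6.118 × 5.296 ≈ 32.4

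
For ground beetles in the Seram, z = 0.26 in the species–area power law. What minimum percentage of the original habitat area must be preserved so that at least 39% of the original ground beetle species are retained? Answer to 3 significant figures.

Need (A_new/A_old)^0.26 = 0.39, so A_new/A_old = 0.39^(1/0.26) = 0.39^3.846
ln(A_new/A_old) = ln 0.39 / 0.26 = -0.9416 / 0.26 = -3.6216
A_new/A_old = e^-3.6216 ≈ 0.02674

2.67%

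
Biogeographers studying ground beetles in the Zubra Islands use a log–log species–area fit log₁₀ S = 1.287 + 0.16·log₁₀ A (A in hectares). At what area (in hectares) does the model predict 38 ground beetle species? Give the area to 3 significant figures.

67.6 hectares

38 = 19.36 × A^0.16  ⇒  A^0.16 = 38/19.36 = 1.962
ln A = ln(1.962) / 0.16 = 0.6742 / 0.16 = 4.2135
A = e^4.2135 ≈ 67.59 hectares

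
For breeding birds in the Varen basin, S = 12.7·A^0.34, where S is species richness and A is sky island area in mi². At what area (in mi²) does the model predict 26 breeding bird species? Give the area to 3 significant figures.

8.23 mi²

26 = 12.7 × A^0.34  ⇒  A^0.34 = 26/12.7 = 2.047
ln A = ln(2.047) / 0.34 = 0.7165 / 0.34 = 2.1073
A = e^2.1073 ≈ 8.226 mi²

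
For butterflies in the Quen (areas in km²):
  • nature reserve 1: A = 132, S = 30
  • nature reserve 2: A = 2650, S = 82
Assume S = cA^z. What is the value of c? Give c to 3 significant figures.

z = ln(S₂/S₁) / ln(A₂/A₁) = ln(82/30) / ln(2650/132) = 1.0055 / 2.9995 = 0.3352
c = S₁ / A₁^z = 30 / 132^0.3352 = 30 / 5.139 = 5.838

5.84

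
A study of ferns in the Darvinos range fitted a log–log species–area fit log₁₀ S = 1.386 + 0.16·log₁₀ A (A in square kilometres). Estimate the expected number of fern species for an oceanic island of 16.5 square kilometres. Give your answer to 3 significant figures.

38.1

S = 24.32 × 16.5^0.16 = 24.32 × 1.566 ≈ 38.09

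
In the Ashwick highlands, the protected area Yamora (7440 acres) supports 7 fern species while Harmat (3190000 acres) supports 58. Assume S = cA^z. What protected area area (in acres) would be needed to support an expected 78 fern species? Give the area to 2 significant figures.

7500000 acres

z = ln(58/7) / ln(3190000/7440) = 2.1145 / 6.0609 = 0.3489
c = 7 / 7440^0.3489 = 7 / 22.42 = 0.3122
A = (78/0.3122)^(1/0.3489) ⇒ ln A = ln(249.9)/0.3489 = 15.8247
A = e^15.8247 ≈ 7457427 acres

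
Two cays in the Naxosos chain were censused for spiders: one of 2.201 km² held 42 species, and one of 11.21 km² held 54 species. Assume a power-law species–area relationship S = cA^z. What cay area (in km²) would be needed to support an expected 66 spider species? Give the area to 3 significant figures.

41.1 km²

z = ln(54/42) / ln(11.21/2.201) = 0.2513 / 1.6279 = 0.1544
c = 42 / 2.201^0.1544 = 42 / 1.13 = 37.18
A = (66/37.18)^(1/0.1544) ⇒ ln A = ln(1.775)/0.1544 = 3.7167
A = e^3.7167 ≈ 41.13 km²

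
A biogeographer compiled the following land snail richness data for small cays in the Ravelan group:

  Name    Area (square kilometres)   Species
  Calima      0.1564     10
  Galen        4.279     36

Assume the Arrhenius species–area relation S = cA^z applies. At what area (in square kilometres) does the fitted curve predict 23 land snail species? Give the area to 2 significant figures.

z = ln(36/10) / ln(4.279/0.1564) = 1.2809 / 3.3091 = 0.3871
c = 10 / 0.1564^0.3871 = 10 / 0.4876 = 20.51
A = (23/20.51)^(1/0.3871) ⇒ ln A = ln(1.122)/0.3871 = 0.2963
A = e^0.2963 ≈ 1.345 square kilometres

1.3 square kilometres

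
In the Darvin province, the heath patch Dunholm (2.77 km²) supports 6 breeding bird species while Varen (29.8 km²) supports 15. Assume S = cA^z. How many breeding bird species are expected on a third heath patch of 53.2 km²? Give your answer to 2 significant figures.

19

z = ln(15/6) / ln(29.8/2.77) = 0.9163 / 2.3757 = 0.3857
c = 6 / 2.77^0.3857 = 6 / 1.481 = 4.05
S₃ = 4.05 × 53.2^0.3857 = 4.05 × 4.631 ≈ 18.76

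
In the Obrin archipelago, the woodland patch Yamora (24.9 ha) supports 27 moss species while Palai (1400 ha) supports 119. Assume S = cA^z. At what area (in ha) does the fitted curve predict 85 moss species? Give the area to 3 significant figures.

561 ha

z = ln(119/27) / ln(1400/24.9) = 1.4833 / 4.0294 = 0.3681
c = 27 / 24.9^0.3681 = 27 / 3.266 = 8.268
A = (85/8.268)^(1/0.3681) ⇒ ln A = ln(10.28)/0.3681 = 6.3302
A = e^6.3302 ≈ 561.3 ha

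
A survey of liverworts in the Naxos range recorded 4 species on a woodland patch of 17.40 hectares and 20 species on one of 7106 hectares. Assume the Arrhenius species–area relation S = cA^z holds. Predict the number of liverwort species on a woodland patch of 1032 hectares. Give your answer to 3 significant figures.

11.9

z = ln(20/4) / ln(7106/17.4) = 1.6094 / 6.0122 = 0.2677
c = 4 / 17.4^0.2677 = 4 / 2.148 = 1.862
S₃ = 1.862 × 1032^0.2677 = 1.862 × 6.408 ≈ 11.93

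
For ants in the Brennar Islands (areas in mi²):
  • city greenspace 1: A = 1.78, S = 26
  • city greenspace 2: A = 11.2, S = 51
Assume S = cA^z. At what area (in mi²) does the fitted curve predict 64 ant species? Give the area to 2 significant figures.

z = ln(51/26) / ln(11.2/1.78) = 0.6737 / 1.8393 = 0.3663
c = 26 / 1.78^0.3663 = 26 / 1.235 = 21.05
A = (64/21.05)^(1/0.3663) ⇒ ln A = ln(3.04)/0.3663 = 3.0358
A = e^3.0358 ≈ 20.82 mi²

21 mi²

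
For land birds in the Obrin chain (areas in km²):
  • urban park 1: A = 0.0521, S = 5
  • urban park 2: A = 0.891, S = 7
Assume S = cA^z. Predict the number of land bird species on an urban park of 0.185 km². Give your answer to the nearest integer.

z = ln(7/5) / ln(0.891/0.0521) = 0.3365 / 2.8392 = 0.1185
c = 5 / 0.0521^0.1185 = 5 / 0.7046 = 7.096
S₃ = 7.096 × 0.185^0.1185 = 7.096 × 0.8188 ≈ 5.81

6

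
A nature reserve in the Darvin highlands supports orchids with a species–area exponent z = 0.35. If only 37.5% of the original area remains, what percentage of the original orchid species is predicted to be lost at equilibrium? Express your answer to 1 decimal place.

S_new/S_old = (A_new/A_old)^z = 0.375^0.35
= exp(0.35 × ln 0.375) = exp(0.35 × -0.9808) = exp(-0.3433) ≈ 0.7094
Fraction lost = 1 − 0.7094 = 0.2906

29.1%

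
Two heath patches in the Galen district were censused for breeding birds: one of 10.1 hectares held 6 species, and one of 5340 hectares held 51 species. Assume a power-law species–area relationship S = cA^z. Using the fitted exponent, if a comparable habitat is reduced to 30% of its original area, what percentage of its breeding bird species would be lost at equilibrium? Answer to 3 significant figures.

33.7%

z = ln(51/6) / ln(5340/10.1) = 2.1401 / 6.2704 = 0.3413
S_new/S_old = (A_new/A_old)^z = 0.3^0.3413 = exp(0.3413 × -1.2040) = 0.663
Fraction lost = 1 − 0.663 = 0.337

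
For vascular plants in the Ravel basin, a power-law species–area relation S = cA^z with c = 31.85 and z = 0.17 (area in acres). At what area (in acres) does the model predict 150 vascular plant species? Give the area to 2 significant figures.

9100 acres

150 = 31.85 × A^0.17  ⇒  A^0.17 = 150/31.85 = 4.71
ln A = ln(4.71) / 0.17 = 1.5496 / 0.17 = 9.1153
A = e^9.1153 ≈ 9093 acres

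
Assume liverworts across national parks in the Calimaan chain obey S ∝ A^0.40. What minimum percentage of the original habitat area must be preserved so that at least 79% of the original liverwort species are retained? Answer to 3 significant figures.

55.5%

Need (A_new/A_old)^0.4 = 0.79, so A_new/A_old = 0.79^(1/0.4) = 0.79^2.5
ln(A_new/A_old) = ln 0.79 / 0.4 = -0.2357 / 0.4 = -0.5893
A_new/A_old = e^-0.5893 ≈ 0.5547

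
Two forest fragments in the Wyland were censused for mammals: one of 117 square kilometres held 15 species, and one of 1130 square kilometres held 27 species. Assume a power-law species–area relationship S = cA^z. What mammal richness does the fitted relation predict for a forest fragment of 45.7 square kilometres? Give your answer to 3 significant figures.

11.8

z = ln(27/15) / ln(1130/117) = 0.5878 / 2.2678 = 0.2592
c = 15 / 117^0.2592 = 15 / 3.436 = 4.366
S₃ = 4.366 × 45.7^0.2592 = 4.366 × 2.693 ≈ 11.76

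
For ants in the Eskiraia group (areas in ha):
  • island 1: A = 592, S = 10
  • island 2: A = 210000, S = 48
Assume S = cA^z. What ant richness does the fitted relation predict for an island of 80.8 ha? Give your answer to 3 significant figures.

5.87

z = ln(48/10) / ln(210000/592) = 1.5686 / 5.8714 = 0.2672
c = 10 / 592^0.2672 = 10 / 5.504 = 1.817
S₃ = 1.817 × 80.8^0.2672 = 1.817 × 3.233 ≈ 5.874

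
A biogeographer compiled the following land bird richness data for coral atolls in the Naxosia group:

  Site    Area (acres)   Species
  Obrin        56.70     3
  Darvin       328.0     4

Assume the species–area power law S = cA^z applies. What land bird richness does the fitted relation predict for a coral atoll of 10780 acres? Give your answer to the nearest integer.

7

z = ln(4/3) / ln(328/56.7) = 0.2877 / 1.7552 = 0.1639
c = 3 / 56.7^0.1639 = 3 / 1.938 = 1.548
S₃ = 1.548 × 10780^0.1639 = 1.548 × 4.581 ≈ 7.09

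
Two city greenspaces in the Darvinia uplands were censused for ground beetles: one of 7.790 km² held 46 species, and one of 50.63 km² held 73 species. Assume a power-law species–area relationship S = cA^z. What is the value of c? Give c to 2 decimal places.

z = ln(S₂/S₁) / ln(A₂/A₁) = ln(73/46) / ln(50.63/7.79) = 0.4618 / 1.8717 = 0.2467
c = S₁ / A₁^z = 46 / 7.79^0.2467 = 46 / 1.659 = 27.72

27.72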